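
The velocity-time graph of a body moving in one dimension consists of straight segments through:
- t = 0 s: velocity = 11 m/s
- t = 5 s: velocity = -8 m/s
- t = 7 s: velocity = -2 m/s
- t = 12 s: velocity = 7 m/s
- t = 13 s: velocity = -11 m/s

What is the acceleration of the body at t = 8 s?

1.8 m/s²

Acceleration is the slope of the v-t graph on 7–12 s: (7 − -2)/(12 − 7) = 1.8 m/s².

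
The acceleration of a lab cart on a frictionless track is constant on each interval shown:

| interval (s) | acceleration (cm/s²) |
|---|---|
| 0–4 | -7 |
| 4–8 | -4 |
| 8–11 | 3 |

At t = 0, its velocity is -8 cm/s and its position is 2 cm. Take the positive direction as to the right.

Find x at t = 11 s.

On each constant-a segment, Δv = aΔt and Δx = v₀Δt + ½aΔt²; chain segment to segment.
0–4 s: v starts -8 cm/s; Δx = -8·4 + ½·-7·4² = -88 cm; v ends -36 cm/s.
4–8 s: v starts -36 cm/s; Δx = -36·4 + ½·-4·4² = -176 cm; v ends -52 cm/s.
8–11 s: v starts -52 cm/s; Δx = -52·3 + ½·3·3² = -142.5 cm; v ends -43 cm/s.
x(11) = 2 + Σ Δx = -404.5 cm.

-404.5 cm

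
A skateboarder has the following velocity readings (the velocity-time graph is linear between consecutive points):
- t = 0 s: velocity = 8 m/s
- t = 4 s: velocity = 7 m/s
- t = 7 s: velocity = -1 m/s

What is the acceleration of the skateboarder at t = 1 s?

Acceleration is the slope of the v-t graph on 0–4 s: (7 − 8)/(4 − 0) = -0.25 m/s².

-0.25 m/s²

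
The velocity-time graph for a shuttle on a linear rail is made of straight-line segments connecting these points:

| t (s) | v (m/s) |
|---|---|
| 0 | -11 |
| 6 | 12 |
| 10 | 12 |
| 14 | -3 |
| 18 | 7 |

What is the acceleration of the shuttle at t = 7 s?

Acceleration is the slope of the v-t graph on 6–10 s: (12 − 12)/(10 − 6) = 0 m/s².

0 m/s²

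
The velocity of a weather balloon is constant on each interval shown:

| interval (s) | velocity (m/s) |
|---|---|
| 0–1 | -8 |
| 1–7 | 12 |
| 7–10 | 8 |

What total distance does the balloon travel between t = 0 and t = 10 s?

104 m

Distance (not displacement) is the total path length: add the absolute areas under v-t.
0–1 s: |-8| × 1 = 8 m
1–7 s: |12| × 6 = 72 m
7–10 s: |8| × 3 = 24 m
Total distance = 104 m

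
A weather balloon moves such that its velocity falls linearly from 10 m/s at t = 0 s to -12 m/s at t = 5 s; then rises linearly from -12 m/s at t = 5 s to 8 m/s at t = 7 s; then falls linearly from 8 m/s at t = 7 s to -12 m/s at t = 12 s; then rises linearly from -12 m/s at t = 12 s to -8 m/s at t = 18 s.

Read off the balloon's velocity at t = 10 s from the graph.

-4 m/s

On 7–12 s the graph is linear from 8 to -12 m/s: v(10) = 8 + (-12 − 8)·(10 − 7)/(12 − 7) = -4 m/s.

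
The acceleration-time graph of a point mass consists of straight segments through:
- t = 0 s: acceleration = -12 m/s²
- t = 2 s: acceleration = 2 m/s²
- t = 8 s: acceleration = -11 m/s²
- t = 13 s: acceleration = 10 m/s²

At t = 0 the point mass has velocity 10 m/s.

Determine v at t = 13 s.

Δv equals the area under the a-t graph; then v = v₀ + Δv.
0–2 s: ½(-12 + 2)(2) = -10 m/s
2–8 s: ½(2 + -11)(6) = -27 m/s
8–13 s: ½(-11 + 10)(5) = -2.5 m/s
Δv = -39.5 m/s, so v(13) = 10 + (-39.5) = -29.5 m/s.

-29.5 m/s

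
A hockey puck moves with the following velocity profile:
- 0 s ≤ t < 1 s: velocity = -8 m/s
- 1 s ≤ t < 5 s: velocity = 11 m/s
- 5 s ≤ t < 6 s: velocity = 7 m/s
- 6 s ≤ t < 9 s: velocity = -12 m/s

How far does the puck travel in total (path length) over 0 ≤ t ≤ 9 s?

Total distance travelled is ∫|v| dt — sum the magnitudes of each area piece.
0–1 s: |-8| × 1 = 8 m
1–5 s: |11| × 4 = 44 m
5–6 s: |7| × 1 = 7 m
6–9 s: |-12| × 3 = 36 m
Total distance = 95 m

95 m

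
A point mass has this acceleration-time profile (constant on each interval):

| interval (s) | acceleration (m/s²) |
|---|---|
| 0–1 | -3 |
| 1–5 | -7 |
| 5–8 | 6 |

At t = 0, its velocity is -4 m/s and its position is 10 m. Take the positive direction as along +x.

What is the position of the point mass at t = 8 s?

-157.5 m

On each constant-a segment, Δv = aΔt and Δx = v₀Δt + ½aΔt²; chain segment to segment.
0–1 s: v starts -4 m/s; Δx = -4·1 + ½·-3·1² = -5.5 m; v ends -7 m/s.
1–5 s: v starts -7 m/s; Δx = -7·4 + ½·-7·4² = -84 m; v ends -35 m/s.
5–8 s: v starts -35 m/s; Δx = -35·3 + ½·6·3² = -78 m; v ends -17 m/s.
x(8) = 10 + Σ Δx = -157.5 m.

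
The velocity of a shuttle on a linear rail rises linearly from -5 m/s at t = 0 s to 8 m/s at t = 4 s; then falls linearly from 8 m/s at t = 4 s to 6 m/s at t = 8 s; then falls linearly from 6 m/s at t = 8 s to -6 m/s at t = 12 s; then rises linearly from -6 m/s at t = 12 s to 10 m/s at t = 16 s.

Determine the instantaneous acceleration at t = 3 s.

3.25 m/s²

Acceleration is the slope of the v-t graph on 0–4 s: (8 − -5)/(4 − 0) = 3.25 m/s².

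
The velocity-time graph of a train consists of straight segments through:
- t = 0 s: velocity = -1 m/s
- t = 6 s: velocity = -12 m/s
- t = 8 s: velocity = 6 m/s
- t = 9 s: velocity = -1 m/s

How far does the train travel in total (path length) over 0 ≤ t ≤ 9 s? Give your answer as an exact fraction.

723/14 m

Distance (not displacement) is the total path length: add the absolute areas under v-t.
0–6 s: |½(-1 + -12)(6)| = 39 m
6–8 s: v = 0 at t = 22/3 s; triangle areas 8 + 2 = 10 m
8–9 s: v = 0 at t = 62/7 s; triangle areas 18/7 + 1/14 = 37/14 m
Total distance = 723/14 m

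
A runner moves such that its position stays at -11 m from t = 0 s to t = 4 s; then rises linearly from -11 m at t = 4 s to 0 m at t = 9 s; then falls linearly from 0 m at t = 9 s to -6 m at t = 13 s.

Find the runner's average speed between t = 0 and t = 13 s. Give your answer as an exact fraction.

17/13 m/s

Average speed = (total path length)/(elapsed time); on a piecewise-linear x-t graph the path length is Σ|Δx|.
0–4 s: |Δx| = |-11 − -11| = 0 m
4–9 s: |Δx| = |0 − -11| = 11 m
9–13 s: |Δx| = |-6 − 0| = 6 m
Total path = 17 m; average speed = 17/13 = 17/13 m/s.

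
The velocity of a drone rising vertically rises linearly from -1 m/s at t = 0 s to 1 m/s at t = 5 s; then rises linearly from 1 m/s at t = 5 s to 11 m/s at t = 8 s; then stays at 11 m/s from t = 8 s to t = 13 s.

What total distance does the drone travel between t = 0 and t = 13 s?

75.5 m

Distance (not displacement) is the total path length: add the absolute areas under v-t.
0–5 s: v = 0 at t = 2.5 s; triangle areas 1.25 + 1.25 = 2.5 m
5–8 s: |½(1 + 11)(3)| = 18 m
8–13 s: |11| × 5 = 55 m
Total distance = 75.5 m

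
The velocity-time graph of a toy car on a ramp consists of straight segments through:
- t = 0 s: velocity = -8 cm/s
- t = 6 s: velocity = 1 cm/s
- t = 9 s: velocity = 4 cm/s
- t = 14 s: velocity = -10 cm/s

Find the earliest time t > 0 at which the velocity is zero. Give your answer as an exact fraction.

t = 16/3 s

v changes sign on 0–6 s (from -8 to 1); the graph is linear there, so v = 0 at t = 0 + (8)·(6 − 0)/(1 − -8) = 16/3 s.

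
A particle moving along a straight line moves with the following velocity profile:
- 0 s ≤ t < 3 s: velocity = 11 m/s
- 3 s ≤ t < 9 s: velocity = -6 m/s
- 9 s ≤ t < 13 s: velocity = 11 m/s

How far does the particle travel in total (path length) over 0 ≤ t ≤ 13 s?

Total distance travelled is ∫|v| dt — sum the magnitudes of each area piece.
0–3 s: |11| × 3 = 33 m
3–9 s: |-6| × 6 = 36 m
9–13 s: |11| × 4 = 44 m
Total distance = 113 m

113 m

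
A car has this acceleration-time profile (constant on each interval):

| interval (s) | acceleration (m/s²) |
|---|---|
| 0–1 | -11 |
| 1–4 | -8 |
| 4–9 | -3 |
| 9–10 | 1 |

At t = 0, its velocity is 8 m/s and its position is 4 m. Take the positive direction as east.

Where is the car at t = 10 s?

-252.5 m

On each constant-a segment, Δv = aΔt and Δx = v₀Δt + ½aΔt²; chain segment to segment.
0–1 s: v starts 8 m/s; Δx = 8·1 + ½·-11·1² = 2.5 m; v ends -3 m/s.
1–4 s: v starts -3 m/s; Δx = -3·3 + ½·-8·3² = -45 m; v ends -27 m/s.
4–9 s: v starts -27 m/s; Δx = -27·5 + ½·-3·5² = -172.5 m; v ends -42 m/s.
9–10 s: v starts -42 m/s; Δx = -42·1 + ½·1·1² = -41.5 m; v ends -41 m/s.
x(10) = 4 + Σ Δx = -252.5 m.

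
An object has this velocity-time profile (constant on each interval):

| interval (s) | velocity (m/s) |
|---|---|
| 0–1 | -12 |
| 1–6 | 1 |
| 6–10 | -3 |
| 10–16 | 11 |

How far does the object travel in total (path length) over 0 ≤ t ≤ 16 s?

Distance (not displacement) is the total path length: add the absolute areas under v-t.
0–1 s: |-12| × 1 = 12 m
1–6 s: |1| × 5 = 5 m
6–10 s: |-3| × 4 = 12 m
10–16 s: |11| × 6 = 66 m
Total distance = 95 m

95 m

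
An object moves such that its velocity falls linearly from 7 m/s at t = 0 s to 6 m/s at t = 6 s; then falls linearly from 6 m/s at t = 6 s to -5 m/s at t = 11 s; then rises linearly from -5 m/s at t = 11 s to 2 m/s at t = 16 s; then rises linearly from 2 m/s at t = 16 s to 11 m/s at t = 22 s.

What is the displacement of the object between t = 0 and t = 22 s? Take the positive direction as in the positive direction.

Net displacement equals the area under the velocity-time graph (areas below the axis count negative).
0–6 s: ½(7 + 6)(6) = 39 m
6–11 s: ½(6 + -5)(5) = 2.5 m
11–16 s: ½(-5 + 2)(5) = -7.5 m
16–22 s: ½(2 + 11)(6) = 39 m
Net displacement = 73 m

73 m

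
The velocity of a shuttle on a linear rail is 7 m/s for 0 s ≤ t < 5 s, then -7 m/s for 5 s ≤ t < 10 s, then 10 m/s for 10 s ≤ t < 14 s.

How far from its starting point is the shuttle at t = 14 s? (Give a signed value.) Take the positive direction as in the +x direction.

Displacement is the signed area under the v-t curve.
0–5 s: 7 × 5 = 35 m
5–10 s: -7 × 5 = -35 m
10–14 s: 10 × 4 = 40 m
Net displacement = 40 m

40 m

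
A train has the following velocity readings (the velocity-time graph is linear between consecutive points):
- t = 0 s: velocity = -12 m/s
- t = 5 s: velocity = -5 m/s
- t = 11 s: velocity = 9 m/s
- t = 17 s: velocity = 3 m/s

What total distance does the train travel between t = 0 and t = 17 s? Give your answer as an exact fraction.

1417/14 m

Total distance travelled is ∫|v| dt — sum the magnitudes of each area piece.
0–5 s: |½(-12 + -5)(5)| = 42.5 m
5–11 s: v = 0 at t = 50/7 s; triangle areas 75/14 + 243/14 = 159/7 m
11–17 s: |½(9 + 3)(6)| = 36 m
Total distance = 1417/14 m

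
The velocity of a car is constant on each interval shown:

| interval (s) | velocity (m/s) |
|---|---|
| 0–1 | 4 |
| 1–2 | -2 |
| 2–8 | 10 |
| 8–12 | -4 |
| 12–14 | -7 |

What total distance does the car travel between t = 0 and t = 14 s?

Total distance travelled is ∫|v| dt — sum the magnitudes of each area piece.
0–1 s: |4| × 1 = 4 m
1–2 s: |-2| × 1 = 2 m
2–8 s: |10| × 6 = 60 m
8–12 s: |-4| × 4 = 16 m
12–14 s: |-7| × 2 = 14 m
Total distance = 96 m

96 m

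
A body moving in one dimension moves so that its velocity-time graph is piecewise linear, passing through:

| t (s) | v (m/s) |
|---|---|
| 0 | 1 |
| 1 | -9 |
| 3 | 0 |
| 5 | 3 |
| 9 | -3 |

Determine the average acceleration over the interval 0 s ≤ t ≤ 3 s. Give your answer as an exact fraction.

Average acceleration = Δv/Δt = (0 − 1)/(3 − 0) = -1/3 m/s².

-1/3 m/s²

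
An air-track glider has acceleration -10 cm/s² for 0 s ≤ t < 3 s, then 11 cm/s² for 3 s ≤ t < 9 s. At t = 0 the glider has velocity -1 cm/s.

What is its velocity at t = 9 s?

Δv equals the area under the a-t graph; then v = v₀ + Δv.
0–3 s: -10 × 3 = -30 cm/s
3–9 s: 11 × 6 = 66 cm/s
Δv = 36 cm/s, so v(9) = -1 + (36) = 35 cm/s.

35 cm/s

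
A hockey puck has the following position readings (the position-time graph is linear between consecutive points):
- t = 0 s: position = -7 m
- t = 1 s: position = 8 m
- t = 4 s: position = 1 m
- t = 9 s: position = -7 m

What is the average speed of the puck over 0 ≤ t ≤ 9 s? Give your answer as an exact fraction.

Average speed = (total path length)/(elapsed time); on a piecewise-linear x-t graph the path length is Σ|Δx|.
0–1 s: |Δx| = |8 − -7| = 15 m
1–4 s: |Δx| = |1 − 8| = 7 m
4–9 s: |Δx| = |-7 − 1| = 8 m
Total path = 30 m; average speed = 30/9 = 10/3 m/s.

10/3 m/s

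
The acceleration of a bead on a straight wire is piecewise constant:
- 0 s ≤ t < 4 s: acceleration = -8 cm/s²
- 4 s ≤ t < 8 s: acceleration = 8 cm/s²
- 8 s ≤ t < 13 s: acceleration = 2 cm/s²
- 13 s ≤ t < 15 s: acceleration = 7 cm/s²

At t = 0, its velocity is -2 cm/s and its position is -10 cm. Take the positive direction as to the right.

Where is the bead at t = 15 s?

On each constant-a segment, Δv = aΔt and Δx = v₀Δt + ½aΔt²; chain segment to segment.
0–4 s: v starts -2 cm/s; Δx = -2·4 + ½·-8·4² = -72 cm; v ends -34 cm/s.
4–8 s: v starts -34 cm/s; Δx = -34·4 + ½·8·4² = -72 cm; v ends -2 cm/s.
8–13 s: v starts -2 cm/s; Δx = -2·5 + ½·2·5² = 15 cm; v ends 8 cm/s.
13–15 s: v starts 8 cm/s; Δx = 8·2 + ½·7·2² = 30 cm; v ends 22 cm/s.
x(15) = -10 + Σ Δx = -109 cm.

-109 cm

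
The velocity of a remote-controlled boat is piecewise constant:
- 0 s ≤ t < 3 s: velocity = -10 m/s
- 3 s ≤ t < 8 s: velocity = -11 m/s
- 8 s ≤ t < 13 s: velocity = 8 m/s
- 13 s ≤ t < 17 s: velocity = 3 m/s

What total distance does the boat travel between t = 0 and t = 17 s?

Total distance travelled is ∫|v| dt — sum the magnitudes of each area piece.
0–3 s: |-10| × 3 = 30 m
3–8 s: |-11| × 5 = 55 m
8–13 s: |8| × 5 = 40 m
13–17 s: |3| × 4 = 12 m
Total distance = 137 m

137 m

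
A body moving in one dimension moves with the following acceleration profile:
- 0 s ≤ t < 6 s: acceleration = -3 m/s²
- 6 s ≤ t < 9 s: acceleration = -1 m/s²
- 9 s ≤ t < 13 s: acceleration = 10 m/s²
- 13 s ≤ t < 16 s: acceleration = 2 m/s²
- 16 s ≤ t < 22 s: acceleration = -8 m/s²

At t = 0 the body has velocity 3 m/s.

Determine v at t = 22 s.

-20 m/s

Δv equals the area under the a-t graph; then v = v₀ + Δv.
0–6 s: -3 × 6 = -18 m/s
6–9 s: -1 × 3 = -3 m/s
9–13 s: 10 × 4 = 40 m/s
13–16 s: 2 × 3 = 6 m/s
16–22 s: -8 × 6 = -48 m/s
Δv = -23 m/s, so v(22) = 3 + (-23) = -20 m/s.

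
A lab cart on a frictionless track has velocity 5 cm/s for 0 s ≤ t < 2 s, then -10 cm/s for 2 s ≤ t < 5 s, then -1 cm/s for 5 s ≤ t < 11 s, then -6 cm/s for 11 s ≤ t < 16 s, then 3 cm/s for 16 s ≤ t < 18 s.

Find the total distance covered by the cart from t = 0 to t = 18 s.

82 cm

Total distance travelled is ∫|v| dt — sum the magnitudes of each area piece.
0–2 s: |5| × 2 = 10 cm
2–5 s: |-10| × 3 = 30 cm
5–11 s: |-1| × 6 = 6 cm
11–16 s: |-6| × 5 = 30 cm
16–18 s: |3| × 2 = 6 cm
Total distance = 82 cm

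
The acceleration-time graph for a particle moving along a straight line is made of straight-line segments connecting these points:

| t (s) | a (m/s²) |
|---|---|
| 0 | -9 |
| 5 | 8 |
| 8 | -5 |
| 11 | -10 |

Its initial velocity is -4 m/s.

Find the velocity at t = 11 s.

Δv equals the area under the a-t graph; then v = v₀ + Δv.
0–5 s: ½(-9 + 8)(5) = -2.5 m/s
5–8 s: ½(8 + -5)(3) = 4.5 m/s
8–11 s: ½(-5 + -10)(3) = -22.5 m/s
Δv = -20.5 m/s, so v(11) = -4 + (-20.5) = -24.5 m/s.

-24.5 m/s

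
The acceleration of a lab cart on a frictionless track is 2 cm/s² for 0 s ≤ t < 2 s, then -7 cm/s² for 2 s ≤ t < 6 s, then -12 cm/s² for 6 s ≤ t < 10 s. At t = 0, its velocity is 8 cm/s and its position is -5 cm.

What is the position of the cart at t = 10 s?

On each constant-a segment, Δv = aΔt and Δx = v₀Δt + ½aΔt²; chain segment to segment.
0–2 s: v starts 8 cm/s; Δx = 8·2 + ½·2·2² = 20 cm; v ends 12 cm/s.
2–6 s: v starts 12 cm/s; Δx = 12·4 + ½·-7·4² = -8 cm; v ends -16 cm/s.
6–10 s: v starts -16 cm/s; Δx = -16·4 + ½·-12·4² = -160 cm; v ends -64 cm/s.
x(10) = -5 + Σ Δx = -153 cm.

-153 cm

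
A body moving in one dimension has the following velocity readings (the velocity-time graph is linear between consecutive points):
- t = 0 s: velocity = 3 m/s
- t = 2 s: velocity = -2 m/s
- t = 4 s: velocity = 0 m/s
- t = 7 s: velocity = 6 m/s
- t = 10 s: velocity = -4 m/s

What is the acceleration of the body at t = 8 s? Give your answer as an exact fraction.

Acceleration is the slope of the v-t graph on 7–10 s: (-4 − 6)/(10 − 7) = -10/3 m/s².

-10/3 m/s²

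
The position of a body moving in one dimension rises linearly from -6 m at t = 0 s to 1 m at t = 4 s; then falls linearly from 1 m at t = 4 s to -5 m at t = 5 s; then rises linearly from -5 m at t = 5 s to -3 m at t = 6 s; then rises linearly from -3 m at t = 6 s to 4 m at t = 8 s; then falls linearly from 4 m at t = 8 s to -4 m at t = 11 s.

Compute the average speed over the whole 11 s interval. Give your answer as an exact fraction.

Average speed = (total path length)/(elapsed time); on a piecewise-linear x-t graph the path length is Σ|Δx|.
0–4 s: |Δx| = |1 − -6| = 7 m
4–5 s: |Δx| = |-5 − 1| = 6 m
5–6 s: |Δx| = |-3 − -5| = 2 m
6–8 s: |Δx| = |4 − -3| = 7 m
8–11 s: |Δx| = |-4 − 4| = 8 m
Total path = 30 m; average speed = 30/11 = 30/11 m/s.

30/11 m/s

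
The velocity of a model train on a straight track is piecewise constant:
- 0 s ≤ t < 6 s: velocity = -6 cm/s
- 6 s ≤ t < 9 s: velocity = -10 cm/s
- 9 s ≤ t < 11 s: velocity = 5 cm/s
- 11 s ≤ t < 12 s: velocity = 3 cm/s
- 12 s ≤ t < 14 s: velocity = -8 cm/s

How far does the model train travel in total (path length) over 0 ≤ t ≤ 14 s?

95 cm

Distance (not displacement) is the total path length: add the absolute areas under v-t.
0–6 s: |-6| × 6 = 36 cm
6–9 s: |-10| × 3 = 30 cm
9–11 s: |5| × 2 = 10 cm
11–12 s: |3| × 1 = 3 cm
12–14 s: |-8| × 2 = 16 cm
Total distance = 95 cm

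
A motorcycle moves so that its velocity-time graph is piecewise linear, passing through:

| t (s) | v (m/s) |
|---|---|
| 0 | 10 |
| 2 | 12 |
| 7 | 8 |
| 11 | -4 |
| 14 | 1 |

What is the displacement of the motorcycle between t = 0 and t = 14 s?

Displacement is the signed area under the v-t curve.
0–2 s: ½(10 + 12)(2) = 22 m
2–7 s: ½(12 + 8)(5) = 50 m
7–11 s: ½(8 + -4)(4) = 8 m
11–14 s: ½(-4 + 1)(3) = -4.5 m
Net displacement = 75.5 m

75.5 m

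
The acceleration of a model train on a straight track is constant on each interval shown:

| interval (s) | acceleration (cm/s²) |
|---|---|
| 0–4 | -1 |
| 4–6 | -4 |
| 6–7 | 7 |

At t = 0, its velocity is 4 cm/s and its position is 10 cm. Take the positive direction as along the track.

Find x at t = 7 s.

On each constant-a segment, Δv = aΔt and Δx = v₀Δt + ½aΔt²; chain segment to segment.
0–4 s: v starts 4 cm/s; Δx = 4·4 + ½·-1·4² = 8 cm; v ends 0 cm/s.
4–6 s: v starts 0 cm/s; Δx = 0·2 + ½·-4·2² = -8 cm; v ends -8 cm/s.
6–7 s: v starts -8 cm/s; Δx = -8·1 + ½·7·1² = -4.5 cm; v ends -1 cm/s.
x(7) = 10 + Σ Δx = 5.5 cm.

5.5 cm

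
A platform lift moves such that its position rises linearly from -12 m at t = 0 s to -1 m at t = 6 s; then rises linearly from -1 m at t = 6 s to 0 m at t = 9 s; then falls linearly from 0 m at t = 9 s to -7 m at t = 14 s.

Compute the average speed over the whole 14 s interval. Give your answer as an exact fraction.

Average speed = (total path length)/(elapsed time); on a piecewise-linear x-t graph the path length is Σ|Δx|.
0–6 s: |Δx| = |-1 − -12| = 11 m
6–9 s: |Δx| = |0 − -1| = 1 m
9–14 s: |Δx| = |-7 − 0| = 7 m
Total path = 19 m; average speed = 19/14 = 19/14 m/s.

19/14 m/s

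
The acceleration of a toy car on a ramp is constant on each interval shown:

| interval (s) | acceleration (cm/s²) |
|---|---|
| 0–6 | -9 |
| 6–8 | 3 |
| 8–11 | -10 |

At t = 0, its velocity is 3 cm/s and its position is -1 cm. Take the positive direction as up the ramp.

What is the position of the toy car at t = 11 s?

-421 cm

On each constant-a segment, Δv = aΔt and Δx = v₀Δt + ½aΔt²; chain segment to segment.
0–6 s: v starts 3 cm/s; Δx = 3·6 + ½·-9·6² = -144 cm; v ends -51 cm/s.
6–8 s: v starts -51 cm/s; Δx = -51·2 + ½·3·2² = -96 cm; v ends -45 cm/s.
8–11 s: v starts -45 cm/s; Δx = -45·3 + ½·-10·3² = -180 cm; v ends -75 cm/s.
x(11) = -1 + Σ Δx = -421 cm.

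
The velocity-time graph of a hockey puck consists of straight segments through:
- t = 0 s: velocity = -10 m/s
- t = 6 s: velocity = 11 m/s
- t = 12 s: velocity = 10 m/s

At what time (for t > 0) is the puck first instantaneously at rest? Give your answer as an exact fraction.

t = 20/7 s

v changes sign on 0–6 s (from -10 to 11); the graph is linear there, so v = 0 at t = 0 + (10)·(6 − 0)/(11 − -10) = 20/7 s.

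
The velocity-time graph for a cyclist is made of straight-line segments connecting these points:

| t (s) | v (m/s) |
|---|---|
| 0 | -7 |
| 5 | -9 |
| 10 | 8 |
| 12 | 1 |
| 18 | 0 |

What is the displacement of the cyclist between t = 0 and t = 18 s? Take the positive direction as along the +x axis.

Displacement is the signed area under the v-t curve.
0–5 s: ½(-7 + -9)(5) = -40 m
5–10 s: ½(-9 + 8)(5) = -2.5 m
10–12 s: ½(8 + 1)(2) = 9 m
12–18 s: ½(1 + 0)(6) = 3 m
Net displacement = -30.5 m

-30.5 m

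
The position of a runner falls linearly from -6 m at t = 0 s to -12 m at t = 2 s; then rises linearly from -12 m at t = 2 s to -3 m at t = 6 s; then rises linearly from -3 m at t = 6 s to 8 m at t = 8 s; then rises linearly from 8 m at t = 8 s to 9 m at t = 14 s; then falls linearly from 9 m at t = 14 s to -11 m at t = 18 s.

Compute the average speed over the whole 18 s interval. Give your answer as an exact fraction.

Average speed = (total path length)/(elapsed time); on a piecewise-linear x-t graph the path length is Σ|Δx|.
0–2 s: |Δx| = |-12 − -6| = 6 m
2–6 s: |Δx| = |-3 − -12| = 9 m
6–8 s: |Δx| = |8 − -3| = 11 m
8–14 s: |Δx| = |9 − 8| = 1 m
14–18 s: |Δx| = |-11 − 9| = 20 m
Total path = 47 m; average speed = 47/18 = 47/18 m/s.

47/18 m/s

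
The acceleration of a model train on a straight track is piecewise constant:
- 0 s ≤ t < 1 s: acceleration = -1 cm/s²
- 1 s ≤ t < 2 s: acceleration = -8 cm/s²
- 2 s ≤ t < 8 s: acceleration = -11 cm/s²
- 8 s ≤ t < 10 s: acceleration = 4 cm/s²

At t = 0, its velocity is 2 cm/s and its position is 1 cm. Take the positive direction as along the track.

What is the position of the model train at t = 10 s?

On each constant-a segment, Δv = aΔt and Δx = v₀Δt + ½aΔt²; chain segment to segment.
0–1 s: v starts 2 cm/s; Δx = 2·1 + ½·-1·1² = 1.5 cm; v ends 1 cm/s.
1–2 s: v starts 1 cm/s; Δx = 1·1 + ½·-8·1² = -3 cm; v ends -7 cm/s.
2–8 s: v starts -7 cm/s; Δx = -7·6 + ½·-11·6² = -240 cm; v ends -73 cm/s.
8–10 s: v starts -73 cm/s; Δx = -73·2 + ½·4·2² = -138 cm; v ends -65 cm/s.
x(10) = 1 + Σ Δx = -378.5 cm.

-378.5 cm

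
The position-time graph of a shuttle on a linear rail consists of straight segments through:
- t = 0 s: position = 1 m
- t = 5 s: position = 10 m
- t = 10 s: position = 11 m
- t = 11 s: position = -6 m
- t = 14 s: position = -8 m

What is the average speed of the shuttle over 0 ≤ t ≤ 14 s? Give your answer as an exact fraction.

Average speed = (total path length)/(elapsed time); on a piecewise-linear x-t graph the path length is Σ|Δx|.
0–5 s: |Δx| = |10 − 1| = 9 m
5–10 s: |Δx| = |11 − 10| = 1 m
10–11 s: |Δx| = |-6 − 11| = 17 m
11–14 s: |Δx| = |-8 − -6| = 2 m
Total path = 29 m; average speed = 29/14 = 29/14 m/s.

29/14 m/s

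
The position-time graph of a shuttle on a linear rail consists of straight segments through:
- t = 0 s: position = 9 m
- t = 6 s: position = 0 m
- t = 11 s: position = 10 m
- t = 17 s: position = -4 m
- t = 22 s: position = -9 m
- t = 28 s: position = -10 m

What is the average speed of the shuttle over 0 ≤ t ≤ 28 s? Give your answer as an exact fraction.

Average speed = (total path length)/(elapsed time); on a piecewise-linear x-t graph the path length is Σ|Δx|.
0–6 s: |Δx| = |0 − 9| = 9 m
6–11 s: |Δx| = |10 − 0| = 10 m
11–17 s: |Δx| = |-4 − 10| = 14 m
17–22 s: |Δx| = |-9 − -4| = 5 m
22–28 s: |Δx| = |-10 − -9| = 1 m
Total path = 39 m; average speed = 39/28 = 39/28 m/s.

39/28 m/s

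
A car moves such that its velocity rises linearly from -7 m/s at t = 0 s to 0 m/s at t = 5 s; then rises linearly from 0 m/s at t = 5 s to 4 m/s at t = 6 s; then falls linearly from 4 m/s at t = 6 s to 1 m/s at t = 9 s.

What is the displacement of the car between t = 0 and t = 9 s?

Net displacement equals the area under the velocity-time graph (areas below the axis count negative).
0–5 s: ½(-7 + 0)(5) = -17.5 m
5–6 s: ½(0 + 4)(1) = 2 m
6–9 s: ½(4 + 1)(3) = 7.5 m
Net displacement = -8 m

-8 m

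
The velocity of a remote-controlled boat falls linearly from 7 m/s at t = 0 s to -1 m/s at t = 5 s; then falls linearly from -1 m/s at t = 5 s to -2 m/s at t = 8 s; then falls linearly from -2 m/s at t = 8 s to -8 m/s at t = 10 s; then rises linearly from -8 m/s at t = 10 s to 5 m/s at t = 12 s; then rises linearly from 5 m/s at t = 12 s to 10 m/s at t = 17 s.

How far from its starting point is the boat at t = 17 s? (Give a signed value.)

35 m

Net displacement equals the area under the velocity-time graph (areas below the axis count negative).
0–5 s: ½(7 + -1)(5) = 15 m
5–8 s: ½(-1 + -2)(3) = -4.5 m
8–10 s: ½(-2 + -8)(2) = -10 m
10–12 s: ½(-8 + 5)(2) = -3 m
12–17 s: ½(5 + 10)(5) = 37.5 m
Net displacement = 35 m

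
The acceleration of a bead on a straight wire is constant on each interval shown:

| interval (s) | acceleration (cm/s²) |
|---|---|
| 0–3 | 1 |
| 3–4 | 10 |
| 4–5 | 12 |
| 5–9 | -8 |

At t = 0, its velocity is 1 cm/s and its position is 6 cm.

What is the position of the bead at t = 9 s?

82.5 cm

On each constant-a segment, Δv = aΔt and Δx = v₀Δt + ½aΔt²; chain segment to segment.
0–3 s: v starts 1 cm/s; Δx = 1·3 + ½·1·3² = 7.5 cm; v ends 4 cm/s.
3–4 s: v starts 4 cm/s; Δx = 4·1 + ½·10·1² = 9 cm; v ends 14 cm/s.
4–5 s: v starts 14 cm/s; Δx = 14·1 + ½·12·1² = 20 cm; v ends 26 cm/s.
5–9 s: v starts 26 cm/s; Δx = 26·4 + ½·-8·4² = 40 cm; v ends -6 cm/s.
x(9) = 6 + Σ Δx = 82.5 cm.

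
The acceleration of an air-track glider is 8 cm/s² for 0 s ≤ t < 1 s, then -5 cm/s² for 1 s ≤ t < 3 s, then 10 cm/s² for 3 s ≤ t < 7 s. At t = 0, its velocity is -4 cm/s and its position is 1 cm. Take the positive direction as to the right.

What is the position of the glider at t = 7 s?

On each constant-a segment, Δv = aΔt and Δx = v₀Δt + ½aΔt²; chain segment to segment.
0–1 s: v starts -4 cm/s; Δx = -4·1 + ½·8·1² = 0 cm; v ends 4 cm/s.
1–3 s: v starts 4 cm/s; Δx = 4·2 + ½·-5·2² = -2 cm; v ends -6 cm/s.
3–7 s: v starts -6 cm/s; Δx = -6·4 + ½·10·4² = 56 cm; v ends 34 cm/s.
x(7) = 1 + Σ Δx = 55 cm.

55 cm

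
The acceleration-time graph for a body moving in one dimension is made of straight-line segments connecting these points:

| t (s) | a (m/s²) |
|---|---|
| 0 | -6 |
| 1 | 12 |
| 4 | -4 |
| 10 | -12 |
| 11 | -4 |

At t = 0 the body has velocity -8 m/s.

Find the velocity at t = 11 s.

-49 m/s

Δv equals the area under the a-t graph; then v = v₀ + Δv.
0–1 s: ½(-6 + 12)(1) = 3 m/s
1–4 s: ½(12 + -4)(3) = 12 m/s
4–10 s: ½(-4 + -12)(6) = -48 m/s
10–11 s: ½(-12 + -4)(1) = -8 m/s
Δv = -41 m/s, so v(11) = -8 + (-41) = -49 m/s.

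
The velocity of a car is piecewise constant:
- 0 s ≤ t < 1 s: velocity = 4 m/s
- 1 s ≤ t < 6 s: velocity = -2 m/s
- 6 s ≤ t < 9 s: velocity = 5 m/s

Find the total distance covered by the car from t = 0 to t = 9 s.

29 m

Distance (not displacement) is the total path length: add the absolute areas under v-t.
0–1 s: |4| × 1 = 4 m
1–6 s: |-2| × 5 = 10 m
6–9 s: |5| × 3 = 15 m
Total distance = 29 m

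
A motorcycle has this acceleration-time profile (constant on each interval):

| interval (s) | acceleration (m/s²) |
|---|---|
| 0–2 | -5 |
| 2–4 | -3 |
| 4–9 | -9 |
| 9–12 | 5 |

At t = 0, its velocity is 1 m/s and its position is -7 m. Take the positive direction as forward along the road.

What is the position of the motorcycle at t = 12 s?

-384 m

On each constant-a segment, Δv = aΔt and Δx = v₀Δt + ½aΔt²; chain segment to segment.
0–2 s: v starts 1 m/s; Δx = 1·2 + ½·-5·2² = -8 m; v ends -9 m/s.
2–4 s: v starts -9 m/s; Δx = -9·2 + ½·-3·2² = -24 m; v ends -15 m/s.
4–9 s: v starts -15 m/s; Δx = -15·5 + ½·-9·5² = -187.5 m; v ends -60 m/s.
9–12 s: v starts -60 m/s; Δx = -60·3 + ½·5·3² = -157.5 m; v ends -45 m/s.
x(12) = -7 + Σ Δx = -384 m.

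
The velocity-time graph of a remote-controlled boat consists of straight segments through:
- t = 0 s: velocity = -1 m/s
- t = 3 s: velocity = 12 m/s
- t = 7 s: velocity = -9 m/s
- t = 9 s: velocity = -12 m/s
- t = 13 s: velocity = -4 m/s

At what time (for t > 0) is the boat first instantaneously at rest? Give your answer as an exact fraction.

v changes sign on 0–3 s (from -1 to 12); the graph is linear there, so v = 0 at t = 0 + (1)·(3 − 0)/(12 − -1) = 3/13 s.

t = 3/13 s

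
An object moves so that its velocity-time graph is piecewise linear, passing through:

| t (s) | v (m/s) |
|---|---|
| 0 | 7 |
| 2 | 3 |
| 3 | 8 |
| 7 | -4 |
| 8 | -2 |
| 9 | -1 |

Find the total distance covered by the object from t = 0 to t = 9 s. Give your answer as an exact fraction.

Distance (not displacement) is the total path length: add the absolute areas under v-t.
0–2 s: |½(7 + 3)(2)| = 10 m
2–3 s: |½(3 + 8)(1)| = 5.5 m
3–7 s: v = 0 at t = 17/3 s; triangle areas 32/3 + 8/3 = 40/3 m
7–8 s: |½(-4 + -2)(1)| = 3 m
8–9 s: |½(-2 + -1)(1)| = 1.5 m
Total distance = 100/3 m

100/3 m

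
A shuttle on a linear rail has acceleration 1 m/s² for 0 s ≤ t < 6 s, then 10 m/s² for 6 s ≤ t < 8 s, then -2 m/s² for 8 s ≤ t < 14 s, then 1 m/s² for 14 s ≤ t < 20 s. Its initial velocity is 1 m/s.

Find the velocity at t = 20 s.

Δv equals the area under the a-t graph; then v = v₀ + Δv.
0–6 s: 1 × 6 = 6 m/s
6–8 s: 10 × 2 = 20 m/s
8–14 s: -2 × 6 = -12 m/s
14–20 s: 1 × 6 = 6 m/s
Δv = 20 m/s, so v(20) = 1 + (20) = 21 m/s.

21 m/s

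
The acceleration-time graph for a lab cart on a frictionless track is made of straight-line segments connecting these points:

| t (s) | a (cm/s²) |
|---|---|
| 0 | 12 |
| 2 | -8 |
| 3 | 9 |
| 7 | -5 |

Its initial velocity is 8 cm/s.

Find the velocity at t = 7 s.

Δv equals the area under the a-t graph; then v = v₀ + Δv.
0–2 s: ½(12 + -8)(2) = 4 cm/s
2–3 s: ½(-8 + 9)(1) = 0.5 cm/s
3–7 s: ½(9 + -5)(4) = 8 cm/s
Δv = 12.5 cm/s, so v(7) = 8 + (12.5) = 20.5 cm/s.

20.5 cm/s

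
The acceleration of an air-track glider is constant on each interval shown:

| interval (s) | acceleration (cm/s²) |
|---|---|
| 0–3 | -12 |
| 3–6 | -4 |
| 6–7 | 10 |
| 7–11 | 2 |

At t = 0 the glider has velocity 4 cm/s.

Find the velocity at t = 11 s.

Δv equals the area under the a-t graph; then v = v₀ + Δv.
0–3 s: -12 × 3 = -36 cm/s
3–6 s: -4 × 3 = -12 cm/s
6–7 s: 10 × 1 = 10 cm/s
7–11 s: 2 × 4 = 8 cm/s
Δv = -30 cm/s, so v(11) = 4 + (-30) = -26 cm/s.

-26 cm/s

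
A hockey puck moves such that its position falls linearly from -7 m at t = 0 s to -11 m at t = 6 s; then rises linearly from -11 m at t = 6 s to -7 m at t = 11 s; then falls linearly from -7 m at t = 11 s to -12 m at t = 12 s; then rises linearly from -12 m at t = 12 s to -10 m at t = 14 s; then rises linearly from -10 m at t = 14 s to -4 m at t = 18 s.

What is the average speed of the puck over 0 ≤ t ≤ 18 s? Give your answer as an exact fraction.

Average speed = (total path length)/(elapsed time); on a piecewise-linear x-t graph the path length is Σ|Δx|.
0–6 s: |Δx| = |-11 − -7| = 4 m
6–11 s: |Δx| = |-7 − -11| = 4 m
11–12 s: |Δx| = |-12 − -7| = 5 m
12–14 s: |Δx| = |-10 − -12| = 2 m
14–18 s: |Δx| = |-4 − -10| = 6 m
Total path = 21 m; average speed = 21/18 = 7/6 m/s.

7/6 m/s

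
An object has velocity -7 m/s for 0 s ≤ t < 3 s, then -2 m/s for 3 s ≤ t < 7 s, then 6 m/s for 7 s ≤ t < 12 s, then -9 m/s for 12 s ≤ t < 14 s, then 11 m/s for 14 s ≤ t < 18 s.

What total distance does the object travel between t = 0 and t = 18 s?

121 m

Total distance travelled is ∫|v| dt — sum the magnitudes of each area piece.
0–3 s: |-7| × 3 = 21 m
3–7 s: |-2| × 4 = 8 m
7–12 s: |6| × 5 = 30 m
12–14 s: |-9| × 2 = 18 m
14–18 s: |11| × 4 = 44 m
Total distance = 121 m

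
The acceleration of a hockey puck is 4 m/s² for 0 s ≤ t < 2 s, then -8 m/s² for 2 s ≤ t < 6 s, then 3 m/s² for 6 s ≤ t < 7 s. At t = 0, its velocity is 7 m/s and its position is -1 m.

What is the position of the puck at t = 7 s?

On each constant-a segment, Δv = aΔt and Δx = v₀Δt + ½aΔt²; chain segment to segment.
0–2 s: v starts 7 m/s; Δx = 7·2 + ½·4·2² = 22 m; v ends 15 m/s.
2–6 s: v starts 15 m/s; Δx = 15·4 + ½·-8·4² = -4 m; v ends -17 m/s.
6–7 s: v starts -17 m/s; Δx = -17·1 + ½·3·1² = -15.5 m; v ends -14 m/s.
x(7) = -1 + Σ Δx = 1.5 m.

1.5 m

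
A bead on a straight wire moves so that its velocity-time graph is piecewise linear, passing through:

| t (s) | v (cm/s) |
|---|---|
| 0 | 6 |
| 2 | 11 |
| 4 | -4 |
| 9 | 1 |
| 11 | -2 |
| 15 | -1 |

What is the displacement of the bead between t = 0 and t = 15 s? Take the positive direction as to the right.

9.5 cm

Displacement is the signed area under the v-t curve.
0–2 s: ½(6 + 11)(2) = 17 cm
2–4 s: ½(11 + -4)(2) = 7 cm
4–9 s: ½(-4 + 1)(5) = -7.5 cm
9–11 s: ½(1 + -2)(2) = -1 cm
11–15 s: ½(-2 + -1)(4) = -6 cm
Net displacement = 9.5 cm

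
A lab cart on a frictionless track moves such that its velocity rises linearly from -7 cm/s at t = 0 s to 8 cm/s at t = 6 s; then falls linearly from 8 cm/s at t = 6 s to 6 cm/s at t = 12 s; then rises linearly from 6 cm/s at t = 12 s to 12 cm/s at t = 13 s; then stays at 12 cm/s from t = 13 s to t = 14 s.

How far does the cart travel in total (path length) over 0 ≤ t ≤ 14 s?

85.6 cm

Distance (not displacement) is the total path length: add the absolute areas under v-t.
0–6 s: v = 0 at t = 2.8 s; triangle areas 9.8 + 12.8 = 22.6 cm
6–12 s: |½(8 + 6)(6)| = 42 cm
12–13 s: |½(6 + 12)(1)| = 9 cm
13–14 s: |12| × 1 = 12 cm
Total distance = 85.6 cm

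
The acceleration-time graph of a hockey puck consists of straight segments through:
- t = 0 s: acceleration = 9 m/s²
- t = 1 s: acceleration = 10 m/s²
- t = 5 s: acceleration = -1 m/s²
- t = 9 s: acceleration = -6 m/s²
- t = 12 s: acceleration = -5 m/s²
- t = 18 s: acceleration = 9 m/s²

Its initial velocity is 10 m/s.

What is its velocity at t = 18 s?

Δv equals the area under the a-t graph; then v = v₀ + Δv.
0–1 s: ½(9 + 10)(1) = 9.5 m/s
1–5 s: ½(10 + -1)(4) = 18 m/s
5–9 s: ½(-1 + -6)(4) = -14 m/s
9–12 s: ½(-6 + -5)(3) = -16.5 m/s
12–18 s: ½(-5 + 9)(6) = 12 m/s
Δv = 9 m/s, so v(18) = 10 + (9) = 19 m/s.

19 m/s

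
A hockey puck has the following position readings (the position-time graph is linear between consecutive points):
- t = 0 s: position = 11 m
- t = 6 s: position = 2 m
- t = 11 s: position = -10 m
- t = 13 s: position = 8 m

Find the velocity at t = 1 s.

Velocity is the slope of the x-t graph on 0–6 s: (2 − 11)/(6 − 0) = -1.5 m/s.

-1.5 m/s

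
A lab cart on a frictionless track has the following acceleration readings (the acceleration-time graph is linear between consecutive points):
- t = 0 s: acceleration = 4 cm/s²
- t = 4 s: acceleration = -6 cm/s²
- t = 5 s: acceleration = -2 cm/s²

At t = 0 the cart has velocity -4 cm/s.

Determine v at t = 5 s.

Δv equals the area under the a-t graph; then v = v₀ + Δv.
0–4 s: ½(4 + -6)(4) = -4 cm/s
4–5 s: ½(-6 + -2)(1) = -4 cm/s
Δv = -8 cm/s, so v(5) = -4 + (-8) = -12 cm/s.

-12 cm/s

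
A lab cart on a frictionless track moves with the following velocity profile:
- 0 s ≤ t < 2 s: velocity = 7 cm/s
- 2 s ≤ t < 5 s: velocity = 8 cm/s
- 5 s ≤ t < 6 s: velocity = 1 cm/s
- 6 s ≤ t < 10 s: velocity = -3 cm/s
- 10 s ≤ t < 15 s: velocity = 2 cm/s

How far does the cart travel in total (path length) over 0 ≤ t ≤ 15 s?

61 cm

Distance (not displacement) is the total path length: add the absolute areas under v-t.
0–2 s: |7| × 2 = 14 cm
2–5 s: |8| × 3 = 24 cm
5–6 s: |1| × 1 = 1 cm
6–10 s: |-3| × 4 = 12 cm
10–15 s: |2| × 5 = 10 cm
Total distance = 61 cm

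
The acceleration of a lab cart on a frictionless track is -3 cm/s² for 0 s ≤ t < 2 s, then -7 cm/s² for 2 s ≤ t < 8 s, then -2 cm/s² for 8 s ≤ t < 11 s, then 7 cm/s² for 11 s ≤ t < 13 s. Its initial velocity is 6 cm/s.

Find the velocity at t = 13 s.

Δv equals the area under the a-t graph; then v = v₀ + Δv.
0–2 s: -3 × 2 = -6 cm/s
2–8 s: -7 × 6 = -42 cm/s
8–11 s: -2 × 3 = -6 cm/s
11–13 s: 7 × 2 = 14 cm/s
Δv = -40 cm/s, so v(13) = 6 + (-40) = -34 cm/s.

-34 cm/s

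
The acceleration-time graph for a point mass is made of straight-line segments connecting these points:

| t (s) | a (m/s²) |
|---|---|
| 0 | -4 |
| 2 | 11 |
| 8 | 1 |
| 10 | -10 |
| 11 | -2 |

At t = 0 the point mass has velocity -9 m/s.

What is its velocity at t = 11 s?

Δv equals the area under the a-t graph; then v = v₀ + Δv.
0–2 s: ½(-4 + 11)(2) = 7 m/s
2–8 s: ½(11 + 1)(6) = 36 m/s
8–10 s: ½(1 + -10)(2) = -9 m/s
10–11 s: ½(-10 + -2)(1) = -6 m/s
Δv = 28 m/s, so v(11) = -9 + (28) = 19 m/s.

19 m/s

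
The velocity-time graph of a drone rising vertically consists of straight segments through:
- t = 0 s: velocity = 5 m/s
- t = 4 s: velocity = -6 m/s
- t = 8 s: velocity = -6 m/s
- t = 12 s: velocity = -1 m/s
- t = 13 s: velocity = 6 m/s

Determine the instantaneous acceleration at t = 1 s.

-2.75 m/s²

Acceleration is the slope of the v-t graph on 0–4 s: (-6 − 5)/(4 − 0) = -2.75 m/s².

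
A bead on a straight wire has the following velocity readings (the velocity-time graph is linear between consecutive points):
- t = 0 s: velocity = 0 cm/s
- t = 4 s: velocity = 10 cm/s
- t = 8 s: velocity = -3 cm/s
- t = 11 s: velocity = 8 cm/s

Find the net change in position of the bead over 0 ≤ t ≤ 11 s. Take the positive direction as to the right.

41.5 cm

Net displacement equals the area under the velocity-time graph (areas below the axis count negative).
0–4 s: ½(0 + 10)(4) = 20 cm
4–8 s: ½(10 + -3)(4) = 14 cm
8–11 s: ½(-3 + 8)(3) = 7.5 cm
Net displacement = 41.5 cm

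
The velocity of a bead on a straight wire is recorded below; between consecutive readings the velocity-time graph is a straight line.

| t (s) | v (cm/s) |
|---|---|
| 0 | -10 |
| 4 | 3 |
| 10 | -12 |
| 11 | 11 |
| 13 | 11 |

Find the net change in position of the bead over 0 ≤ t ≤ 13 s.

Displacement is the signed area under the v-t curve.
0–4 s: ½(-10 + 3)(4) = -14 cm
4–10 s: ½(3 + -12)(6) = -27 cm
10–11 s: ½(-12 + 11)(1) = -0.5 cm
11–13 s: 11 × 2 = 22 cm
Net displacement = -19.5 cm

-19.5 cm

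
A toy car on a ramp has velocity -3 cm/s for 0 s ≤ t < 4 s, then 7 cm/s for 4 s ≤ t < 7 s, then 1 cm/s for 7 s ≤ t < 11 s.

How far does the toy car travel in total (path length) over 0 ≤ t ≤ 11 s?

Total distance travelled is ∫|v| dt — sum the magnitudes of each area piece.
0–4 s: |-3| × 4 = 12 cm
4–7 s: |7| × 3 = 21 cm
7–11 s: |1| × 4 = 4 cm
Total distance = 37 cm

37 cm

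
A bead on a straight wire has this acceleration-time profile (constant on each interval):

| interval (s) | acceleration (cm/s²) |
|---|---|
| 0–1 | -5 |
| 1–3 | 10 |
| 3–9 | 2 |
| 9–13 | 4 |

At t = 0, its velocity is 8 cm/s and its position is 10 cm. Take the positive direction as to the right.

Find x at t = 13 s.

387.5 cm

On each constant-a segment, Δv = aΔt and Δx = v₀Δt + ½aΔt²; chain segment to segment.
0–1 s: v starts 8 cm/s; Δx = 8·1 + ½·-5·1² = 5.5 cm; v ends 3 cm/s.
1–3 s: v starts 3 cm/s; Δx = 3·2 + ½·10·2² = 26 cm; v ends 23 cm/s.
3–9 s: v starts 23 cm/s; Δx = 23·6 + ½·2·6² = 174 cm; v ends 35 cm/s.
9–13 s: v starts 35 cm/s; Δx = 35·4 + ½·4·4² = 172 cm; v ends 51 cm/s.
x(13) = 10 + Σ Δx = 387.5 cm.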